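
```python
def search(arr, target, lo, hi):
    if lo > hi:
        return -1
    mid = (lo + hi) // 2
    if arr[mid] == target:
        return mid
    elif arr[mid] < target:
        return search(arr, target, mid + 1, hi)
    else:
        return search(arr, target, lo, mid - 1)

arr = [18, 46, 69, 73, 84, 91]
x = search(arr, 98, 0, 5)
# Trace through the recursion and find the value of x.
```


search(arr, 98, 0, 5)
lo=0, hi=5, mid=2, arr[mid]=69
69 < 98, search right half
lo=3, hi=5, mid=4, arr[mid]=84
84 < 98, search right half
lo=5, hi=5, mid=5, arr[mid]=91
91 < 98, search right half
lo > hi, target not found, return -1
= -1


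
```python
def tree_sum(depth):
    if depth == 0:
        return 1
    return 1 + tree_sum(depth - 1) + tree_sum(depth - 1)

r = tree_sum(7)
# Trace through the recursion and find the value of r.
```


tree_sum(7)
= 1 + tree_sum(6) + tree_sum(6)
= 1 + 2 * tree_sum(6)
tree_sum(k) = 2^(k+1) - 1
tree_sum(0) = 1
tree_sum(1) = 3
tree_sum(2) = 7
tree_sum(3) = 15
tree_sum(4) = 31
tree_sum(7) = 2^8 - 1 = 255


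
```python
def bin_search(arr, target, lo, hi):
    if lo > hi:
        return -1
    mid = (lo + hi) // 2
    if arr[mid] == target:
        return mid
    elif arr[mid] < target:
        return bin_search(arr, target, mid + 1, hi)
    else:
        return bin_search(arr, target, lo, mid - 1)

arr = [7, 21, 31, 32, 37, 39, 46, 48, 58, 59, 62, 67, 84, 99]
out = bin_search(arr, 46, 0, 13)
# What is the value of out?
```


bin_search(arr, 46, 0, 13)
lo=0, hi=13, mid=6, arr[mid]=46
arr[6] == 46, found at index 6
= 6


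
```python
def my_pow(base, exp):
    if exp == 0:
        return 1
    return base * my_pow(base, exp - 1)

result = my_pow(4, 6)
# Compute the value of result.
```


my_pow(4, 6)
= 4 * my_pow(4, 5)
= 4 * 4 * my_pow(4, 4)
= 4 * 4 * 4 * my_pow(4, 3)
= 4 * 4 * 4 * 4 * my_pow(4, 2)
= 4 * 4 * 4 * 4 * 4 * my_pow(4, 1)
= 4 * 4 * 4 * 4 * 4 * 4 * my_pow(4, 0)
= 4 * 4 * 4 * 4 * 4 * 4 * 1
= 4096


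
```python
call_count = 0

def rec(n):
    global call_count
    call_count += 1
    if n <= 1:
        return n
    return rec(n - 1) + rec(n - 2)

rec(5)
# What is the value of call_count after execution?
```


rec(5) calls rec(4) and rec(3); each non-base call branches into two more.
Let C(k) = total number of calls made by rec(k), including the call to rec(k) itself.
Base cases: C(0) = 1, C(1) = 1
Recurrence: C(k) = 1 + C(k-1) + C(k-2)
  C(2) = 1 + C(1) + C(0) = 1 + 1 + 1 = 3
  C(3) = 1 + C(2) + C(1) = 1 + 3 + 1 = 5
  C(4) = 1 + C(3) + C(2) = 1 + 5 + 3 = 9
  C(5) = 1 + C(4) + C(3) = 1 + 9 + 5 = 15
Total calls = C(5) = 15


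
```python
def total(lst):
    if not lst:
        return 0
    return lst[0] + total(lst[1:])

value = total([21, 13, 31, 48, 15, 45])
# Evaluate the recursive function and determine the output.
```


total([21, 13, 31, 48, 15, 45])
= 21 + total([13, 31, 48, 15, 45])
= 21 + 13 + total([31, 48, 15, 45])
= 21 + 13 + 31 + total([48, 15, 45])
= 21 + 13 + 31 + 48 + total([15, 45])
= 21 + 13 + 31 + 48 + 15 + total([45])
= 21 + 13 + 31 + 48 + 15 + 45 + total([])
= 21 + 13 + 31 + 48 + 15 + 45 + 0
= 173


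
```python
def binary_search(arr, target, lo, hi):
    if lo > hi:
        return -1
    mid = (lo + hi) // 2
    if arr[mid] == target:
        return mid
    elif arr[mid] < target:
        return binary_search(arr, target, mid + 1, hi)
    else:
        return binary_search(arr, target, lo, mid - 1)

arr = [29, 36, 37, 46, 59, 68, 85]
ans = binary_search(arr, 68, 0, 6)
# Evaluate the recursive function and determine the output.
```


binary_search(arr, 68, 0, 6)
lo=0, hi=6, mid=3, arr[mid]=46
46 < 68, search right half
lo=4, hi=6, mid=5, arr[mid]=68
arr[5] == 68, found at index 5
= 5


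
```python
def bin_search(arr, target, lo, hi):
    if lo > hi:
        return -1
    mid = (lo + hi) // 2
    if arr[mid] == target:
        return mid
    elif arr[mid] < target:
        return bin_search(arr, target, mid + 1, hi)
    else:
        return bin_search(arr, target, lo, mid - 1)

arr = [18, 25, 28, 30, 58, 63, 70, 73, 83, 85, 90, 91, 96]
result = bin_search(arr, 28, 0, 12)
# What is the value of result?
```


bin_search(arr, 28, 0, 12)
lo=0, hi=12, mid=6, arr[mid]=70
70 > 28, search left half
lo=0, hi=5, mid=2, arr[mid]=28
arr[2] == 28, found at index 2
= 2


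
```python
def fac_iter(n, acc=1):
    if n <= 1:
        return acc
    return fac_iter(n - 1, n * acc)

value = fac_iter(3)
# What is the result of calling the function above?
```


fac_iter(3, 1)
= fac_iter(2, 3 * 1) = fac_iter(2, 3)
= fac_iter(1, 2 * 3) = fac_iter(1, 6)
n <= 1, return acc = 6


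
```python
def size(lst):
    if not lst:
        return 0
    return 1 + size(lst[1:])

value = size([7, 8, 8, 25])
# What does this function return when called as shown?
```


size([7, 8, 8, 25])
= 1 + size([8, 8, 25])
= 1 + 1 + size([8, 25])
= 1 + 1 + 1 + size([25])
= 1 + 1 + 1 + 1 + size([])
= 1 + 1 + 1 + 1 + 0
= 4


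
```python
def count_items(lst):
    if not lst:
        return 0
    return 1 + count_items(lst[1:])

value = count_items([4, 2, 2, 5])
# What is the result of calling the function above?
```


count_items([4, 2, 2, 5])
= 1 + count_items([2, 2, 5])
= 1 + 1 + count_items([2, 5])
= 1 + 1 + 1 + count_items([5])
= 1 + 1 + 1 + 1 + count_items([])
= 1 + 1 + 1 + 1 + 0
= 4


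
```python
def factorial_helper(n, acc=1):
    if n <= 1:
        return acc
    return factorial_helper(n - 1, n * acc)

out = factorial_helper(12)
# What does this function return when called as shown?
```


factorial_helper(12, 1)
= factorial_helper(11, 12 * 1) = factorial_helper(11, 12)
= factorial_helper(10, 11 * 12) = factorial_helper(10, 132)
= factorial_helper(9, 10 * 132) = factorial_helper(9, 1320)
= factorial_helper(8, 9 * 1320) = factorial_helper(8, 11880)
= factorial_helper(7, 8 * 11880) = factorial_helper(7, 95040)
= factorial_helper(6, 7 * 95040) = factorial_helper(6, 665280)
= factorial_helper(5, 6 * 665280) = factorial_helper(5, 3991680)
= factorial_helper(4, 5 * 3991680) = factorial_helper(4, 19958400)
= factorial_helper(3, 4 * 19958400) = factorial_helper(3, 79833600)
= factorial_helper(2, 3 * 79833600) = factorial_helper(2, 239500800)
= factorial_helper(1, 2 * 239500800) = factorial_helper(1, 479001600)
n <= 1, return acc = 479001600


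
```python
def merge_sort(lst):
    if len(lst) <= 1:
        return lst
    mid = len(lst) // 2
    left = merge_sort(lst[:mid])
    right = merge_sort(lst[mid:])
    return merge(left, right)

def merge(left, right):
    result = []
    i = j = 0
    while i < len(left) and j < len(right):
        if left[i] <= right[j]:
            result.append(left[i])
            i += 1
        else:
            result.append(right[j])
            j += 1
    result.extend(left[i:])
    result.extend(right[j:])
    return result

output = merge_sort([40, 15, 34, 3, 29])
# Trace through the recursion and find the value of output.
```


merge_sort([40, 15, 34, 3, 29])
Split into [40, 15] and [34, 3, 29]
Left sorted: [15, 40]
Right sorted: [3, 29, 34]
Merge [15, 40] and [3, 29, 34]
= [3, 15, 29, 34, 40]


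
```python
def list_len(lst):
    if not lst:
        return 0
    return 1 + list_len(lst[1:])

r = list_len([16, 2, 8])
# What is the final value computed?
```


list_len([16, 2, 8])
= 1 + list_len([2, 8])
= 1 + 1 + list_len([8])
= 1 + 1 + 1 + list_len([])
= 1 + 1 + 1 + 0
= 3


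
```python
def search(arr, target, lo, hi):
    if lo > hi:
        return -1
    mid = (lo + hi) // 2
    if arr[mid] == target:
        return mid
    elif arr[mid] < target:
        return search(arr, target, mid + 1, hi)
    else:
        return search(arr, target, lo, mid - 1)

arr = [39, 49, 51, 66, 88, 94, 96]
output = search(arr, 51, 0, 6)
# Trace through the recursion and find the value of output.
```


search(arr, 51, 0, 6)
lo=0, hi=6, mid=3, arr[mid]=66
66 > 51, search left half
lo=0, hi=2, mid=1, arr[mid]=49
49 < 51, search right half
lo=2, hi=2, mid=2, arr[mid]=51
arr[2] == 51, found at index 2
= 2


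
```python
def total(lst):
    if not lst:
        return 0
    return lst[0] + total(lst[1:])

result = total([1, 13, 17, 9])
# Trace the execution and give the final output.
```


total([1, 13, 17, 9])
= 1 + total([13, 17, 9])
= 1 + 13 + total([17, 9])
= 1 + 13 + 17 + total([9])
= 1 + 13 + 17 + 9 + total([])
= 1 + 13 + 17 + 9 + 0
= 40


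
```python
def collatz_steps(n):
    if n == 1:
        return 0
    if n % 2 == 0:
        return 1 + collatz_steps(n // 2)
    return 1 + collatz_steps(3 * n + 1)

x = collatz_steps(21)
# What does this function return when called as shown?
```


collatz_steps(21)
21 is odd -> 3*21+1 = 64 -> collatz_steps(64)
64 is even -> collatz_steps(32)
32 is even -> collatz_steps(16)
16 is even -> collatz_steps(8)
8 is even -> collatz_steps(4)
4 is even -> collatz_steps(2)
2 is even -> collatz_steps(1)
Reached 1 after 7 steps
= 7


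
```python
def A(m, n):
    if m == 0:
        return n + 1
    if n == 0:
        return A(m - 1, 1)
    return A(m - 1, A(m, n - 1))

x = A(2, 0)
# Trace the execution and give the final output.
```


A(2, 0)
n == 0: return A(1, 1)
= A(1, 1) = 3
= 3


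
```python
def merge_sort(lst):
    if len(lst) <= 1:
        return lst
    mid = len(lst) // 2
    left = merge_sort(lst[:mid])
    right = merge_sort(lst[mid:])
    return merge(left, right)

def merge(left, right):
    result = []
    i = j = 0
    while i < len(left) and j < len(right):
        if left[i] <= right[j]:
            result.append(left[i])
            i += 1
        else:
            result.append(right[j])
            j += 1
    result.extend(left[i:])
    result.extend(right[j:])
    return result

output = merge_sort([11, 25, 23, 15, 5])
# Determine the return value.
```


merge_sort([11, 25, 23, 15, 5])
Split into [11, 25] and [23, 15, 5]
Left sorted: [11, 25]
Right sorted: [5, 15, 23]
Merge [11, 25] and [5, 15, 23]
= [5, 11, 15, 23, 25]


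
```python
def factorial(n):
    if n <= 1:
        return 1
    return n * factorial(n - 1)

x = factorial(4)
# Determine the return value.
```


factorial(4)
= 4 * factorial(3)
= 4 * 3 * factorial(2)
= 4 * 3 * 2 * factorial(1)
= 4 * 3 * 2 * 1
= 24


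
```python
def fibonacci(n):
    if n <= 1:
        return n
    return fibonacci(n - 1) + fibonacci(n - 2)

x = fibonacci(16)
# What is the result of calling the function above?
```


fibonacci(16)
= fibonacci(15) + fibonacci(14)
= (fibonacci(14) + fibonacci(13)) + fibonacci(14)
Computing bottom-up: fibonacci(0)=0, fibonacci(1)=1, fibonacci(2)=1, fibonacci(3)=2, fibonacci(4)=3, fibonacci(5)=5, fibonacci(6)=8, fibonacci(7)=13, fibonacci(8)=21, fibonacci(9)=34, fibonacci(10)=55, fibonacci(11)=89, fibonacci(12)=144, fibonacci(13)=233, fibonacci(14)=377, fibonacci(15)=610, fibonacci(16)=987
= 987


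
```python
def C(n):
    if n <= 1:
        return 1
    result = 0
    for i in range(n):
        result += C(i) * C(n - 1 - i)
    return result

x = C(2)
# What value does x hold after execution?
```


C(2)
= sum of C(i) * C(2-1-i) for i in 0..1
  C(0)*C(1) = 1*1 = 1
  C(1)*C(0) = 1*1 = 1
= 1 + 1
= 2


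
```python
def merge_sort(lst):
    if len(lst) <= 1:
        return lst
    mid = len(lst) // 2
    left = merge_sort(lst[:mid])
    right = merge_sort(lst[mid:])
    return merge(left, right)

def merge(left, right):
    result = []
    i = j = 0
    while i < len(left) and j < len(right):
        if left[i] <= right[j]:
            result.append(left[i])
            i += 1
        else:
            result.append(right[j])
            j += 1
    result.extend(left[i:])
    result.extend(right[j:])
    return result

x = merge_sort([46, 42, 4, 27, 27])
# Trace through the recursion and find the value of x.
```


merge_sort([46, 42, 4, 27, 27])
Split into [46, 42] and [4, 27, 27]
Left sorted: [42, 46]
Right sorted: [4, 27, 27]
Merge [42, 46] and [4, 27, 27]
= [4, 27, 27, 42, 46]


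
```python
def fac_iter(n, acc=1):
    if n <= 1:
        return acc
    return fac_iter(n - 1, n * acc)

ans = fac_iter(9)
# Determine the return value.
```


fac_iter(9, 1)
= fac_iter(8, 9 * 1) = fac_iter(8, 9)
= fac_iter(7, 8 * 9) = fac_iter(7, 72)
= fac_iter(6, 7 * 72) = fac_iter(6, 504)
= fac_iter(5, 6 * 504) = fac_iter(5, 3024)
= fac_iter(4, 5 * 3024) = fac_iter(4, 15120)
= fac_iter(3, 4 * 15120) = fac_iter(3, 60480)
= fac_iter(2, 3 * 60480) = fac_iter(2, 181440)
= fac_iter(1, 2 * 181440) = fac_iter(1, 362880)
n <= 1, return acc = 362880


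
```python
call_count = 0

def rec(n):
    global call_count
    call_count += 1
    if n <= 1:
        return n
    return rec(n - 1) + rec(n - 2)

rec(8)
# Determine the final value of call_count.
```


rec(8) calls rec(7) and rec(6); each non-base call branches into two more.
Let C(k) = total number of calls made by rec(k), including the call to rec(k) itself.
Base cases: C(0) = 1, C(1) = 1
Recurrence: C(k) = 1 + C(k-1) + C(k-2)
  C(2) = 1 + C(1) + C(0) = 1 + 1 + 1 = 3
  C(3) = 1 + C(2) + C(1) = 1 + 3 + 1 = 5
  C(4) = 1 + C(3) + C(2) = 1 + 5 + 3 = 9
  C(5) = 1 + C(4) + C(3) = 1 + 9 + 5 = 15
  C(6) = 1 + C(5) + C(4) = 1 + 15 + 9 = 25
  C(7) = 1 + C(6) + C(5) = 1 + 25 + 15 = 41
  C(8) = 1 + C(7) + C(6) = 1 + 41 + 25 = 67
Total calls = C(8) = 67


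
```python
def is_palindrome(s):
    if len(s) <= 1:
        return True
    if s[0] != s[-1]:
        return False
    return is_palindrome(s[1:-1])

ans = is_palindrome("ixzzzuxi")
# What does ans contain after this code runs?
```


is_palindrome("ixzzzuxi")
"ixzzzuxi": s[0]='i' == s[-1]='i' -> is_palindrome("xzzzux")
"xzzzux": s[0]='x' == s[-1]='x' -> is_palindrome("zzzu")
"zzzu": s[0]='z' != s[-1]='u' -> False
= False


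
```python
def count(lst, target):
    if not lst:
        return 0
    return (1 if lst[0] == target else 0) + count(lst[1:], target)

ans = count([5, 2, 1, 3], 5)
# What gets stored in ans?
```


count([5, 2, 1, 3], 5)
lst[0]=5 == 5: 1 + count([2, 1, 3], 5)
lst[0]=2 != 5: 0 + count([1, 3], 5)
lst[0]=1 != 5: 0 + count([3], 5)
lst[0]=3 != 5: 0 + count([], 5)
= 1


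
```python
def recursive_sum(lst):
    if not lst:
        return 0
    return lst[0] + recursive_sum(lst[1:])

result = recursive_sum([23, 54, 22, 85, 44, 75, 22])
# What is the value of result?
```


recursive_sum([23, 54, 22, 85, 44, 75, 22])
= 23 + recursive_sum([54, 22, 85, 44, 75, 22])
= 23 + 54 + recursive_sum([22, 85, 44, 75, 22])
= 23 + 54 + 22 + recursive_sum([85, 44, 75, 22])
= 23 + 54 + 22 + 85 + recursive_sum([44, 75, 22])
= 23 + 54 + 22 + 85 + 44 + recursive_sum([75, 22])
= 23 + 54 + 22 + 85 + 44 + 75 + recursive_sum([22])
= 23 + 54 + 22 + 85 + 44 + 75 + 22 + recursive_sum([])
= 23 + 54 + 22 + 85 + 44 + 75 + 22 + 0
= 325


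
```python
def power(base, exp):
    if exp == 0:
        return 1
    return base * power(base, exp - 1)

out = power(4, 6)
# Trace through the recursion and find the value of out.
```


power(4, 6)
= 4 * power(4, 5)
= 4 * 4 * power(4, 4)
= 4 * 4 * 4 * power(4, 3)
= 4 * 4 * 4 * 4 * power(4, 2)
= 4 * 4 * 4 * 4 * 4 * power(4, 1)
= 4 * 4 * 4 * 4 * 4 * 4 * power(4, 0)
= 4 * 4 * 4 * 4 * 4 * 4 * 1
= 4096


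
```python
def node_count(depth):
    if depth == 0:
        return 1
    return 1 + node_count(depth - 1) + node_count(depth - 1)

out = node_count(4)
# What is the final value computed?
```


node_count(4)
= 1 + node_count(3) + node_count(3)
= 1 + 2 * node_count(3)
node_count(k) = 2^(k+1) - 1
node_count(0) = 1
node_count(1) = 3
node_count(2) = 7
node_count(3) = 15
node_count(4) = 31
node_count(4) = 2^5 - 1 = 31


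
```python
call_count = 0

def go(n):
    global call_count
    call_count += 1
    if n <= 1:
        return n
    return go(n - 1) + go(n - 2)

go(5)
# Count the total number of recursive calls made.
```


go(5) calls go(4) and go(3); each non-base call branches into two more.
Let C(k) = total number of calls made by go(k), including the call to go(k) itself.
Base cases: C(0) = 1, C(1) = 1
Recurrence: C(k) = 1 + C(k-1) + C(k-2)
  C(2) = 1 + C(1) + C(0) = 1 + 1 + 1 = 3
  C(3) = 1 + C(2) + C(1) = 1 + 3 + 1 = 5
  C(4) = 1 + C(3) + C(2) = 1 + 5 + 3 = 9
  C(5) = 1 + C(4) + C(3) = 1 + 9 + 5 = 15
Total calls = C(5) = 15


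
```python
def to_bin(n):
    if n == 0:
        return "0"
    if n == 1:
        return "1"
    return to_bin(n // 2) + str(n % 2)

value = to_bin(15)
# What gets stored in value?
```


to_bin(15)
= to_bin(7) + "1"
= to_bin(3) + "1" + "1"
= to_bin(1) + "1" + "1" + "1"
= "1" + "1" + "1" + "1"
= "1111"


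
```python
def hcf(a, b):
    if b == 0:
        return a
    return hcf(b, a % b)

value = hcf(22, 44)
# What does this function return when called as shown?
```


hcf(22, 44)
= hcf(44, 22 % 44) = hcf(44, 22)
= hcf(22, 44 % 22) = hcf(22, 0)
b == 0, return a = 22


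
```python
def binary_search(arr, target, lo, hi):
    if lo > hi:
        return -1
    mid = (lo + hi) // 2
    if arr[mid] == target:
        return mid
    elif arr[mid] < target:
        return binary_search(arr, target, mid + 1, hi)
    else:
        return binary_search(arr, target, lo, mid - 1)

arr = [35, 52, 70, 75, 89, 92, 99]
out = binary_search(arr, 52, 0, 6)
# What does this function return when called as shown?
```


binary_search(arr, 52, 0, 6)
lo=0, hi=6, mid=3, arr[mid]=75
75 > 52, search left half
lo=0, hi=2, mid=1, arr[mid]=52
arr[1] == 52, found at index 1
= 1


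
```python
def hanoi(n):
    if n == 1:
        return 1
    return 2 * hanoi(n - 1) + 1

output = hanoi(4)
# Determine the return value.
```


hanoi(4)
= 2 * hanoi(3) + 1
= 2 * (2 * hanoi(2) + 1) + 1
= 2 * (2 * (2 * hanoi(1) + 1) + 1) + 1
Now compute bottom-up:
hanoi(1) = 1
hanoi(2) = 2 * 1 + 1 = 3
hanoi(3) = 2 * 3 + 1 = 7
hanoi(4) = 2 * 7 + 1 = 15
= 15


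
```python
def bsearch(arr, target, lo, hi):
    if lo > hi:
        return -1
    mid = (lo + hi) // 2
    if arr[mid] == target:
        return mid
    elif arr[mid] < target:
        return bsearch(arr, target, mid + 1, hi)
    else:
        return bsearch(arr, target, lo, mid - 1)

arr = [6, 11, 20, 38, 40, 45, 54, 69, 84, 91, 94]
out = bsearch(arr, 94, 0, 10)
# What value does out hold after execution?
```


bsearch(arr, 94, 0, 10)
lo=0, hi=10, mid=5, arr[mid]=45
45 < 94, search right half
lo=6, hi=10, mid=8, arr[mid]=84
84 < 94, search right half
lo=9, hi=10, mid=9, arr[mid]=91
91 < 94, search right half
lo=10, hi=10, mid=10, arr[mid]=94
arr[10] == 94, found at index 10
= 10


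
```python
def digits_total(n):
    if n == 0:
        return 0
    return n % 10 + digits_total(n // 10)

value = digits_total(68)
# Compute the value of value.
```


digits_total(68)
= 8 + digits_total(6)
= 8 + 6 + digits_total(0)
= 8 + 6 + 0
= 14


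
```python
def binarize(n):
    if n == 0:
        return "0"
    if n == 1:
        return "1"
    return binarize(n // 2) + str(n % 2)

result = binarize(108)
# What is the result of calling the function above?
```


binarize(108)
= binarize(54) + "0"
= binarize(27) + "0" + "0"
= binarize(13) + "1" + "0" + "0"
= binarize(6) + "1" + "1" + "0" + "0"
= binarize(3) + "0" + "1" + "1" + "0" + "0"
= binarize(1) + "1" + "0" + "1" + "1" + "0" + "0"
= "1" + "1" + "0" + "1" + "1" + "0" + "0"
= "1101100"


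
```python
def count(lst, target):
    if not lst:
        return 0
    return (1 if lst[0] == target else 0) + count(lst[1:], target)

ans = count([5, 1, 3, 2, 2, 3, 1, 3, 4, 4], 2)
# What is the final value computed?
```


count([5, 1, 3, 2, 2, 3, 1, 3, 4, 4], 2)
lst[0]=5 != 2: 0 + count([1, 3, 2, 2, 3, 1, 3, 4, 4], 2)
lst[0]=1 != 2: 0 + count([3, 2, 2, 3, 1, 3, 4, 4], 2)
lst[0]=3 != 2: 0 + count([2, 2, 3, 1, 3, 4, 4], 2)
lst[0]=2 == 2: 1 + count([2, 3, 1, 3, 4, 4], 2)
lst[0]=2 == 2: 1 + count([3, 1, 3, 4, 4], 2)
lst[0]=3 != 2: 0 + count([1, 3, 4, 4], 2)
lst[0]=1 != 2: 0 + count([3, 4, 4], 2)
lst[0]=3 != 2: 0 + count([4, 4], 2)
lst[0]=4 != 2: 0 + count([4], 2)
lst[0]=4 != 2: 0 + count([], 2)
= 2


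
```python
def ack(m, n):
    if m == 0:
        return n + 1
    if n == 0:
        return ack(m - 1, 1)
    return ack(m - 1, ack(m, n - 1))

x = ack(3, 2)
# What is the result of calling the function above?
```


ack(3, 2)
= ack(2, ack(3, 1))
First compute ack(3, 1) = 13
= ack(2, 13)
= 29


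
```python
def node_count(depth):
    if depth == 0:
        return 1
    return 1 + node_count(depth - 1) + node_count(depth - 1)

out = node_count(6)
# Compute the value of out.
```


node_count(6)
= 1 + node_count(5) + node_count(5)
= 1 + 2 * node_count(5)
node_count(k) = 2^(k+1) - 1
node_count(0) = 1
node_count(1) = 3
node_count(2) = 7
node_count(3) = 15
node_count(4) = 31
node_count(6) = 2^7 - 1 = 127


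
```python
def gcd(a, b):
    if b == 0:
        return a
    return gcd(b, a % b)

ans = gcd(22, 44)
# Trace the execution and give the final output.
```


gcd(22, 44)
= gcd(44, 22 % 44) = gcd(44, 22)
= gcd(22, 44 % 22) = gcd(22, 0)
b == 0, return a = 22


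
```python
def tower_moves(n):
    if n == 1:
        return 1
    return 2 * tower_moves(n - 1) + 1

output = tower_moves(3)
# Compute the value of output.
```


tower_moves(3)
= 2 * tower_moves(2) + 1
= 2 * (2 * tower_moves(1) + 1) + 1
Now compute bottom-up:
tower_moves(1) = 1
tower_moves(2) = 2 * 1 + 1 = 3
tower_moves(3) = 2 * 3 + 1 = 7
= 7


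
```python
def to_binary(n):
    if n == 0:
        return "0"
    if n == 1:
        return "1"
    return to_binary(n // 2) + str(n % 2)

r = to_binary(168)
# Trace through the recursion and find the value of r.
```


to_binary(168)
= to_binary(84) + "0"
= to_binary(42) + "0" + "0"
= to_binary(21) + "0" + "0" + "0"
= to_binary(10) + "1" + "0" + "0" + "0"
= to_binary(5) + "0" + "1" + "0" + "0" + "0"
= to_binary(2) + "1" + "0" + "1" + "0" + "0" + "0"
= to_binary(1) + "0" + "1" + "0" + "1" + "0" + "0" + "0"
= "1" + "0" + "1" + "0" + "1" + "0" + "0" + "0"
= "10101000"


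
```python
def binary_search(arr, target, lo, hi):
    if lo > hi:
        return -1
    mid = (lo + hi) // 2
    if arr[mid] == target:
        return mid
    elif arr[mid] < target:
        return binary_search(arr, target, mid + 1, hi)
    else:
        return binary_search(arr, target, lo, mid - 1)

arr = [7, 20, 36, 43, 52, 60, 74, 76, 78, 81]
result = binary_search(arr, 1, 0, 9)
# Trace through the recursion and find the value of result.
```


binary_search(arr, 1, 0, 9)
lo=0, hi=9, mid=4, arr[mid]=52
52 > 1, search left half
lo=0, hi=3, mid=1, arr[mid]=20
20 > 1, search left half
lo=0, hi=0, mid=0, arr[mid]=7
7 > 1, search left half
lo > hi, target not found, return -1
= -1


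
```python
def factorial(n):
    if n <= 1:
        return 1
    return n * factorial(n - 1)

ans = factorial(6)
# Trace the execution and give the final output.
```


factorial(6)
= 6 * factorial(5)
= 6 * 5 * factorial(4)
= 6 * 5 * 4 * factorial(3)
= 6 * 5 * 4 * 3 * factorial(2)
= 6 * 5 * 4 * 3 * 2 * factorial(1)
= 6 * 5 * 4 * 3 * 2 * 1
= 720


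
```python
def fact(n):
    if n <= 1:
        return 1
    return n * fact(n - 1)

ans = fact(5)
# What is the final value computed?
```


fact(5)
= 5 * fact(4)
= 5 * 4 * fact(3)
= 5 * 4 * 3 * fact(2)
= 5 * 4 * 3 * 2 * fact(1)
= 5 * 4 * 3 * 2 * 1
= 120


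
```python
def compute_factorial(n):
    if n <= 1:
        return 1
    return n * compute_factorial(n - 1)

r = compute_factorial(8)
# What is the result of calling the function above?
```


compute_factorial(8)
= 8 * compute_factorial(7)
= 8 * 7 * compute_factorial(6)
= 8 * 7 * 6 * compute_factorial(5)
= 8 * 7 * 6 * 5 * compute_factorial(4)
= 8 * 7 * 6 * 5 * 4 * compute_factorial(3)
= 8 * 7 * 6 * 5 * 4 * 3 * compute_factorial(2)
= 8 * 7 * 6 * 5 * 4 * 3 * 2 * compute_factorial(1)
= 8 * 7 * 6 * 5 * 4 * 3 * 2 * 1
= 40320


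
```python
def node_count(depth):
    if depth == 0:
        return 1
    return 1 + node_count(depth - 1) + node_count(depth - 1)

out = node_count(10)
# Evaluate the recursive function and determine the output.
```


node_count(10)
= 1 + node_count(9) + node_count(9)
= 1 + 2 * node_count(9)
node_count(k) = 2^(k+1) - 1
node_count(0) = 1
node_count(1) = 3
node_count(2) = 7
node_count(3) = 15
node_count(4) = 31
node_count(10) = 2^11 - 1 = 2047


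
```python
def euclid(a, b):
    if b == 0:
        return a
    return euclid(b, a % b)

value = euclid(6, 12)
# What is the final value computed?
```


euclid(6, 12)
= euclid(12, 6 % 12) = euclid(12, 6)
= euclid(6, 12 % 6) = euclid(6, 0)
b == 0, return a = 6


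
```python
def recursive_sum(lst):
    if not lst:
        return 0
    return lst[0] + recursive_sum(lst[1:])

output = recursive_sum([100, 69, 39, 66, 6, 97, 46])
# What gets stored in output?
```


recursive_sum([100, 69, 39, 66, 6, 97, 46])
= 100 + recursive_sum([69, 39, 66, 6, 97, 46])
= 100 + 69 + recursive_sum([39, 66, 6, 97, 46])
= 100 + 69 + 39 + recursive_sum([66, 6, 97, 46])
= 100 + 69 + 39 + 66 + recursive_sum([6, 97, 46])
= 100 + 69 + 39 + 66 + 6 + recursive_sum([97, 46])
= 100 + 69 + 39 + 66 + 6 + 97 + recursive_sum([46])
= 100 + 69 + 39 + 66 + 6 + 97 + 46 + recursive_sum([])
= 100 + 69 + 39 + 66 + 6 + 97 + 46 + 0
= 423


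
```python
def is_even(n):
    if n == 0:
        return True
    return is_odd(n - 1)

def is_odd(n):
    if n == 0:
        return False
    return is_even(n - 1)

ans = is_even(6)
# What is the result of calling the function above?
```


is_even(6)
= is_odd(5)
= is_even(4)
= is_odd(3)
= is_even(2)
= is_odd(1)
= is_even(0)
n == 0: return True
= True


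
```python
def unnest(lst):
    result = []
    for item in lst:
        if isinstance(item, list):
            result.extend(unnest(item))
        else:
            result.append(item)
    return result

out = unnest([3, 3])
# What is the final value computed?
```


unnest([3, 3])
Processing each element:
  3 is not a list -> append 3
  3 is not a list -> append 3
= [3, 3]


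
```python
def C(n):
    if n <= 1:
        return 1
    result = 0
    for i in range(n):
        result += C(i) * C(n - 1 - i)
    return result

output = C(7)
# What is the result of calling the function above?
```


C(7)
= sum of C(i) * C(7-1-i) for i in 0..6
First compute sub-values bottom-up:
  C(0) = 1, C(1) = 1
  C(2) = 1*1 + 1*1 = 2
  C(3) = 1*2 + 1*1 + 2*1 = 5
  C(4) = 1*5 + 1*2 + 2*1 + 5*1 = 14
  C(5) = 1*14 + 1*5 + 2*2 + 5*1 + 14*1 = 42
  C(6) = 1*42 + 1*14 + 2*5 + 5*2 + 14*1 + 42*1 = 132
Now C(7):
  C(0)*C(6) = 1*132 = 132
  C(1)*C(5) = 1*42 = 42
  C(2)*C(4) = 2*14 = 28
  C(3)*C(3) = 5*5 = 25
  C(4)*C(2) = 14*2 = 28
  C(5)*C(1) = 42*1 = 42
  C(6)*C(0) = 132*1 = 132
= 132 + 42 + 28 + 25 + 28 + 42 + 132
= 429


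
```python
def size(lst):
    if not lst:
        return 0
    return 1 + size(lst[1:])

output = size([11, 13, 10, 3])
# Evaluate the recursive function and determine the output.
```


size([11, 13, 10, 3])
= 1 + size([13, 10, 3])
= 1 + 1 + size([10, 3])
= 1 + 1 + 1 + size([3])
= 1 + 1 + 1 + 1 + size([])
= 1 + 1 + 1 + 1 + 0
= 4


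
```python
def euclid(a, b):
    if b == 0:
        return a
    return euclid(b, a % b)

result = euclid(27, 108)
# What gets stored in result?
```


euclid(27, 108)
= euclid(108, 27 % 108) = euclid(108, 27)
= euclid(27, 108 % 27) = euclid(27, 0)
b == 0, return a = 27


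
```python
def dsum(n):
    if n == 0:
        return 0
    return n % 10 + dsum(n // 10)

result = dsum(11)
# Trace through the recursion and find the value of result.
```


dsum(11)
= 1 + dsum(1)
= 1 + 1 + dsum(0)
= 1 + 1 + 0
= 2


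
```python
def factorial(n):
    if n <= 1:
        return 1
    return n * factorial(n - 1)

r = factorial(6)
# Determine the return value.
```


factorial(6)
= 6 * factorial(5)
= 6 * 5 * factorial(4)
= 6 * 5 * 4 * factorial(3)
= 6 * 5 * 4 * 3 * factorial(2)
= 6 * 5 * 4 * 3 * 2 * factorial(1)
= 6 * 5 * 4 * 3 * 2 * 1
= 720


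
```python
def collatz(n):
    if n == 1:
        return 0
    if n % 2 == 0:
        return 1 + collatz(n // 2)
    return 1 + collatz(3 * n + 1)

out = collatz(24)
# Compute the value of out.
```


collatz(24)
24 is even -> collatz(12)
12 is even -> collatz(6)
6 is even -> collatz(3)
3 is odd -> 3*3+1 = 10 -> collatz(10)
10 is even -> collatz(5)
5 is odd -> 3*5+1 = 16 -> collatz(16)
16 is even -> collatz(8)
8 is even -> collatz(4)
4 is even -> collatz(2)
2 is even -> collatz(1)
Reached 1 after 10 steps
= 10


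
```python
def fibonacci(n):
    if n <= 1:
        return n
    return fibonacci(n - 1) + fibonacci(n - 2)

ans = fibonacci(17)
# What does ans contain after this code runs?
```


fibonacci(17)
= fibonacci(16) + fibonacci(15)
= (fibonacci(15) + fibonacci(14)) + fibonacci(15)
Computing bottom-up: fibonacci(0)=0, fibonacci(1)=1, fibonacci(2)=1, fibonacci(3)=2, fibonacci(4)=3, fibonacci(5)=5, fibonacci(6)=8, fibonacci(7)=13, fibonacci(8)=21, fibonacci(9)=34, fibonacci(10)=55, fibonacci(11)=89, fibonacci(12)=144, fibonacci(13)=233, fibonacci(14)=377, fibonacci(15)=610, fibonacci(16)=987, fibonacci(17)=1597
= 1597


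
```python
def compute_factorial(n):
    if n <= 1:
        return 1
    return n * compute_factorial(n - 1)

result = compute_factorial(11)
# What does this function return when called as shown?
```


compute_factorial(11)
= 11 * compute_factorial(10)
= 11 * 10 * compute_factorial(9)
= 11 * 10 * 9 * compute_factorial(8)
= 11 * 10 * 9 * 8 * compute_factorial(7)
= 11 * 10 * 9 * 8 * 7 * compute_factorial(6)
= 11 * 10 * 9 * 8 * 7 * 6 * compute_factorial(5)
= 11 * 10 * 9 * 8 * 7 * 6 * 5 * compute_factorial(4)
= 11 * 10 * 9 * 8 * 7 * 6 * 5 * 4 * compute_factorial(3)
= 11 * 10 * 9 * 8 * 7 * 6 * 5 * 4 * 3 * compute_factorial(2)
= 11 * 10 * 9 * 8 * 7 * 6 * 5 * 4 * 3 * 2 * compute_factorial(1)
= 11 * 10 * 9 * 8 * 7 * 6 * 5 * 4 * 3 * 2 * 1
= 39916800


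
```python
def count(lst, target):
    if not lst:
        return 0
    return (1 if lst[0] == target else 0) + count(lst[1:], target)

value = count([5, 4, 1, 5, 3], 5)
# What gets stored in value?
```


count([5, 4, 1, 5, 3], 5)
lst[0]=5 == 5: 1 + count([4, 1, 5, 3], 5)
lst[0]=4 != 5: 0 + count([1, 5, 3], 5)
lst[0]=1 != 5: 0 + count([5, 3], 5)
lst[0]=5 == 5: 1 + count([3], 5)
lst[0]=3 != 5: 0 + count([], 5)
= 2


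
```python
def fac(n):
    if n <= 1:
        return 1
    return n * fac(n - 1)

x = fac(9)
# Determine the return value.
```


fac(9)
= 9 * fac(8)
= 9 * 8 * fac(7)
= 9 * 8 * 7 * fac(6)
= 9 * 8 * 7 * 6 * fac(5)
= 9 * 8 * 7 * 6 * 5 * fac(4)
= 9 * 8 * 7 * 6 * 5 * 4 * fac(3)
= 9 * 8 * 7 * 6 * 5 * 4 * 3 * fac(2)
= 9 * 8 * 7 * 6 * 5 * 4 * 3 * 2 * fac(1)
= 9 * 8 * 7 * 6 * 5 * 4 * 3 * 2 * 1
= 362880


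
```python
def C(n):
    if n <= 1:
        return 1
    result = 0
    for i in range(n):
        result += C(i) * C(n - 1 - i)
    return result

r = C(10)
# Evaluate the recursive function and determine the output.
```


C(10)
= sum of C(i) * C(10-1-i) for i in 0..9
First compute sub-values bottom-up:
  C(0) = 1, C(1) = 1
  C(2) = 1*1 + 1*1 = 2
  C(3) = 1*2 + 1*1 + 2*1 = 5
  C(4) = 1*5 + 1*2 + 2*1 + 5*1 = 14
  C(5) = 1*14 + 1*5 + 2*2 + 5*1 + 14*1 = 42
  C(6) = 1*42 + 1*14 + 2*5 + 5*2 + 14*1 + 42*1 = 132
  C(7) = 1*132 + 1*42 + 2*14 + 5*5 + 14*2 + 42*1 + 132*1 = 429
  C(8) = 1*429 + 1*132 + 2*42 + 5*14 + 14*5 + 42*2 + 132*1 + 429*1 = 1430
  C(9) = 1*1430 + 1*429 + 2*132 + 5*42 + 14*14 + 42*5 + 132*2 + 429*1 + 1430*1 = 4862
Now C(10):
  C(0)*C(9) = 1*4862 = 4862
  C(1)*C(8) = 1*1430 = 1430
  C(2)*C(7) = 2*429 = 858
  C(3)*C(6) = 5*132 = 660
  C(4)*C(5) = 14*42 = 588
  C(5)*C(4) = 42*14 = 588
  C(6)*C(3) = 132*5 = 660
  C(7)*C(2) = 429*2 = 858
  C(8)*C(1) = 1430*1 = 1430
  C(9)*C(0) = 4862*1 = 4862
= 4862 + 1430 + 858 + 660 + 588 + 588 + 660 + 858 + 1430 + 4862
= 16796


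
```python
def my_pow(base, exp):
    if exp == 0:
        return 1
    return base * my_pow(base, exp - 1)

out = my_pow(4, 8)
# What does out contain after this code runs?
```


my_pow(4, 8)
= 4 * my_pow(4, 7)
= 4 * 4 * my_pow(4, 6)
= 4 * 4 * 4 * my_pow(4, 5)
= 4 * 4 * 4 * 4 * my_pow(4, 4)
= 4 * 4 * 4 * 4 * 4 * my_pow(4, 3)
= 4 * 4 * 4 * 4 * 4 * 4 * my_pow(4, 2)
= 4 * 4 * 4 * 4 * 4 * 4 * 4 * my_pow(4, 1)
= 4 * 4 * 4 * 4 * 4 * 4 * 4 * 4 * my_pow(4, 0)
= 4 * 4 * 4 * 4 * 4 * 4 * 4 * 4 * 1
= 65536


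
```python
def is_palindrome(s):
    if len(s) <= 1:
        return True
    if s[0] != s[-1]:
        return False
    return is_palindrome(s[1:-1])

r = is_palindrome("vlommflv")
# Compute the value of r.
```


is_palindrome("vlommflv")
"vlommflv": s[0]='v' == s[-1]='v' -> is_palindrome("lommfl")
"lommfl": s[0]='l' == s[-1]='l' -> is_palindrome("ommf")
"ommf": s[0]='o' != s[-1]='f' -> False
= False


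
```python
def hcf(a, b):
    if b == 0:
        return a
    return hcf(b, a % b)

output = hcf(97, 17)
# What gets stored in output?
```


hcf(97, 17)
= hcf(17, 97 % 17) = hcf(17, 12)
= hcf(12, 17 % 12) = hcf(12, 5)
= hcf(5, 12 % 5) = hcf(5, 2)
= hcf(2, 5 % 2) = hcf(2, 1)
= hcf(1, 2 % 1) = hcf(1, 0)
b == 0, return a = 1


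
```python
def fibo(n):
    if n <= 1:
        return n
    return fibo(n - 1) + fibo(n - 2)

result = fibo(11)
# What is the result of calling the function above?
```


fibo(11)
= fibo(10) + fibo(9)
= (fibo(9) + fibo(8)) + fibo(9)
Computing bottom-up: fibo(0)=0, fibo(1)=1, fibo(2)=1, fibo(3)=2, fibo(4)=3, fibo(5)=5, fibo(6)=8, fibo(7)=13, fibo(8)=21, fibo(9)=34, fibo(10)=55, fibo(11)=89
= 89


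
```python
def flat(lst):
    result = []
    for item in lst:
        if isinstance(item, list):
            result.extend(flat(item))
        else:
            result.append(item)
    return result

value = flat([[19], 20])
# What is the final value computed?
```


flat([[19], 20])
Processing each element:
  [19] is a list -> flat recursively -> [19]
  20 is not a list -> append 20
= [19, 20]


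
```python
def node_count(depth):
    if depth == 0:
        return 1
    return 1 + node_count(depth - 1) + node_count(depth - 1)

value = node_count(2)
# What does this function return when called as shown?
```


node_count(2)
= 1 + node_count(1) + node_count(1)
= 1 + 2 * node_count(1)
node_count(k) = 2^(k+1) - 1
node_count(0) = 1
node_count(1) = 3
node_count(2) = 7
node_count(2) = 2^3 - 1 = 7


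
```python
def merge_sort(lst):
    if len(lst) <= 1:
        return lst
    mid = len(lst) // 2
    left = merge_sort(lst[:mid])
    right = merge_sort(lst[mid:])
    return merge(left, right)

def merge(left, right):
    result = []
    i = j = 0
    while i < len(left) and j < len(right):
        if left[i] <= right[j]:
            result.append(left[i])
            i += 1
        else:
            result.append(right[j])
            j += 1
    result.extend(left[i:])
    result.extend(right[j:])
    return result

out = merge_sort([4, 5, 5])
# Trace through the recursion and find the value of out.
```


merge_sort([4, 5, 5])
Split into [4] and [5, 5]
Left sorted: [4]
Right sorted: [5, 5]
Merge [4] and [5, 5]
= [4, 5, 5]


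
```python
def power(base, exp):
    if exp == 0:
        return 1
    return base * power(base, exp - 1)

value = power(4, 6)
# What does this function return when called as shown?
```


power(4, 6)
= 4 * power(4, 5)
= 4 * 4 * power(4, 4)
= 4 * 4 * 4 * power(4, 3)
= 4 * 4 * 4 * 4 * power(4, 2)
= 4 * 4 * 4 * 4 * 4 * power(4, 1)
= 4 * 4 * 4 * 4 * 4 * 4 * power(4, 0)
= 4 * 4 * 4 * 4 * 4 * 4 * 1
= 4096


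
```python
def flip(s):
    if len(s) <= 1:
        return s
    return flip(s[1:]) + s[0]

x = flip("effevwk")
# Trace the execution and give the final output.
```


flip("effevwk")
= flip("ffevwk") + "e"
= flip("fevwk") + "f" + "e"
= flip("evwk") + "f" + "f" + "e"
= flip("vwk") + "e" + "f" + "f" + "e"
= flip("wk") + "v" + "e" + "f" + "f" + "e"
= flip("k") + "w" + "v" + "e" + "f" + "f" + "e"
= "k" + "w" + "v" + "e" + "f" + "f" + "e"
= "kwveffe"


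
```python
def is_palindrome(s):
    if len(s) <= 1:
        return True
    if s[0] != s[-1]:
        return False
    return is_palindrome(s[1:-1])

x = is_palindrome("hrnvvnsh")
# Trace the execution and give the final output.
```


is_palindrome("hrnvvnsh")
"hrnvvnsh": s[0]='h' == s[-1]='h' -> is_palindrome("rnvvns")
"rnvvns": s[0]='r' != s[-1]='s' -> False
= False


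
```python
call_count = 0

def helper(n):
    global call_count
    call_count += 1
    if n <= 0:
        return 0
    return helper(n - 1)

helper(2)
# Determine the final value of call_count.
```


helper(2) calls helper(1) calls ... calls helper(0)
Total calls: 2 + 1 (for base case) = 3


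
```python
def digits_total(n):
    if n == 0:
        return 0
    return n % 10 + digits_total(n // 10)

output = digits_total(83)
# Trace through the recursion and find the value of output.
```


digits_total(83)
= 3 + digits_total(8)
= 3 + 8 + digits_total(0)
= 3 + 8 + 0
= 11


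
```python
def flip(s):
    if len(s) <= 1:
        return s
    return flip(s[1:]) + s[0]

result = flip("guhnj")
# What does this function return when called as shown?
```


flip("guhnj")
= flip("uhnj") + "g"
= flip("hnj") + "u" + "g"
= flip("nj") + "h" + "u" + "g"
= flip("j") + "n" + "h" + "u" + "g"
= "j" + "n" + "h" + "u" + "g"
= "jnhug"


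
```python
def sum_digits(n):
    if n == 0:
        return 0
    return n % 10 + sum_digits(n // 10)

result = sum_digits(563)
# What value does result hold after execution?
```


sum_digits(563)
= 3 + sum_digits(56)
= 3 + 6 + sum_digits(5)
= 3 + 6 + 5 + sum_digits(0)
= 3 + 6 + 5 + 0
= 14


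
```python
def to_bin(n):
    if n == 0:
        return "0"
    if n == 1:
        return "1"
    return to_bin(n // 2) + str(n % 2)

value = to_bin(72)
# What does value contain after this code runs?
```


to_bin(72)
= to_bin(36) + "0"
= to_bin(18) + "0" + "0"
= to_bin(9) + "0" + "0" + "0"
= to_bin(4) + "1" + "0" + "0" + "0"
= to_bin(2) + "0" + "1" + "0" + "0" + "0"
= to_bin(1) + "0" + "0" + "1" + "0" + "0" + "0"
= "1" + "0" + "0" + "1" + "0" + "0" + "0"
= "1001000"


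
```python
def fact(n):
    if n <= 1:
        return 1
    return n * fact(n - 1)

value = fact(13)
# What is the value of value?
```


fact(13)
= 13 * fact(12)
= 13 * 12 * fact(11)
= 13 * 12 * 11 * fact(10)
= 13 * 12 * 11 * 10 * fact(9)
= 13 * 12 * 11 * 10 * 9 * fact(8)
= 13 * 12 * 11 * 10 * 9 * 8 * fact(7)
= 13 * 12 * 11 * 10 * 9 * 8 * 7 * fact(6)
= 13 * 12 * 11 * 10 * 9 * 8 * 7 * 6 * fact(5)
= 13 * 12 * 11 * 10 * 9 * 8 * 7 * 6 * 5 * fact(4)
= 13 * 12 * 11 * 10 * 9 * 8 * 7 * 6 * 5 * 4 * fact(3)
= 13 * 12 * 11 * 10 * 9 * 8 * 7 * 6 * 5 * 4 * 3 * fact(2)
= 13 * 12 * 11 * 10 * 9 * 8 * 7 * 6 * 5 * 4 * 3 * 2 * fact(1)
= 13 * 12 * 11 * 10 * 9 * 8 * 7 * 6 * 5 * 4 * 3 * 2 * 1
= 6227020800


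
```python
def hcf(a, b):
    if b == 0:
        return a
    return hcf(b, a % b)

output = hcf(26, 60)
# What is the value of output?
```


hcf(26, 60)
= hcf(60, 26 % 60) = hcf(60, 26)
= hcf(26, 60 % 26) = hcf(26, 8)
= hcf(8, 26 % 8) = hcf(8, 2)
= hcf(2, 8 % 2) = hcf(2, 0)
b == 0, return a = 2


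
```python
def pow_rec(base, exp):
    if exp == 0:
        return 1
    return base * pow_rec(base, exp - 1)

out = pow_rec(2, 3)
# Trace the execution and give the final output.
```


pow_rec(2, 3)
= 2 * pow_rec(2, 2)
= 2 * 2 * pow_rec(2, 1)
= 2 * 2 * 2 * pow_rec(2, 0)
= 2 * 2 * 2 * 1
= 8


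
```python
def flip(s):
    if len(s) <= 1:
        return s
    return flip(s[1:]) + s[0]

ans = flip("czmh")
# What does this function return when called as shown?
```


flip("czmh")
= flip("zmh") + "c"
= flip("mh") + "z" + "c"
= flip("h") + "m" + "z" + "c"
= "h" + "m" + "z" + "c"
= "hmzc"


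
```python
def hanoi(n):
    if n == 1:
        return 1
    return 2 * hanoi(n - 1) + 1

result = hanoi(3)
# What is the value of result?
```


hanoi(3)
= 2 * hanoi(2) + 1
= 2 * (2 * hanoi(1) + 1) + 1
Now compute bottom-up:
hanoi(1) = 1
hanoi(2) = 2 * 1 + 1 = 3
hanoi(3) = 2 * 3 + 1 = 7
= 7


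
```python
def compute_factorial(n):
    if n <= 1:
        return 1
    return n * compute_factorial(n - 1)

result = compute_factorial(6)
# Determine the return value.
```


compute_factorial(6)
= 6 * compute_factorial(5)
= 6 * 5 * compute_factorial(4)
= 6 * 5 * 4 * compute_factorial(3)
= 6 * 5 * 4 * 3 * compute_factorial(2)
= 6 * 5 * 4 * 3 * 2 * compute_factorial(1)
= 6 * 5 * 4 * 3 * 2 * 1
= 720


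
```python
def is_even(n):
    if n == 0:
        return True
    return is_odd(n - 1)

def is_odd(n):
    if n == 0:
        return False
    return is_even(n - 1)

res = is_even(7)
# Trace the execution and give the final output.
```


is_even(7)
= is_odd(6)
= is_even(5)
= is_odd(4)
= is_even(3)
= is_odd(2)
= is_even(1)
= is_odd(0)
n == 0: return False
= False
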